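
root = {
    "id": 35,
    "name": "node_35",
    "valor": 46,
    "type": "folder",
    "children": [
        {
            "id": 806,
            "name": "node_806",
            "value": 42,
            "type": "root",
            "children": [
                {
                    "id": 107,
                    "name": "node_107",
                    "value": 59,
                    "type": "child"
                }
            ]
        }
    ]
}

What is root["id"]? 35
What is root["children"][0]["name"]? "node_806"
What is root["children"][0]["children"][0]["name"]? "node_107"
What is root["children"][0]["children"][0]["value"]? 59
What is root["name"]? "node_35"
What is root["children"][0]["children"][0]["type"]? "child"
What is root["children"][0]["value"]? 42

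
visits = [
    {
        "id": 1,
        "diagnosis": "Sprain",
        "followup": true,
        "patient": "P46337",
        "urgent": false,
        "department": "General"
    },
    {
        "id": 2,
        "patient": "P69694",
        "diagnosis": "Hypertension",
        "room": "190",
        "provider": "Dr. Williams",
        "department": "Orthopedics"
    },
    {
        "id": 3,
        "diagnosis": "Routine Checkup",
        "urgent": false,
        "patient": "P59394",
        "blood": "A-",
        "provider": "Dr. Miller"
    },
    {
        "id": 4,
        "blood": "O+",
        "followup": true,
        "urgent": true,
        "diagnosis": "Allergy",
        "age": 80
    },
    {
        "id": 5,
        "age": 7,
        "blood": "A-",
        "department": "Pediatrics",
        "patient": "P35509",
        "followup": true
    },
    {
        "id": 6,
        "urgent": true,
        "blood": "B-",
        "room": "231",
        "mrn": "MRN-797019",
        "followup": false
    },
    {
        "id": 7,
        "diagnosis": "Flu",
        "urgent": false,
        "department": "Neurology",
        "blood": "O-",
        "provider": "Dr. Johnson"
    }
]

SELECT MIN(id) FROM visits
1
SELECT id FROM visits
[1, 2, 3, 4, 5, 6, 7]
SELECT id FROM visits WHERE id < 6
[1, 2, 3, 4, 5]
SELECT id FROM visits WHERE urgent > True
[]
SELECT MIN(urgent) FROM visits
False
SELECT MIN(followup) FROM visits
False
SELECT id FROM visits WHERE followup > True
[]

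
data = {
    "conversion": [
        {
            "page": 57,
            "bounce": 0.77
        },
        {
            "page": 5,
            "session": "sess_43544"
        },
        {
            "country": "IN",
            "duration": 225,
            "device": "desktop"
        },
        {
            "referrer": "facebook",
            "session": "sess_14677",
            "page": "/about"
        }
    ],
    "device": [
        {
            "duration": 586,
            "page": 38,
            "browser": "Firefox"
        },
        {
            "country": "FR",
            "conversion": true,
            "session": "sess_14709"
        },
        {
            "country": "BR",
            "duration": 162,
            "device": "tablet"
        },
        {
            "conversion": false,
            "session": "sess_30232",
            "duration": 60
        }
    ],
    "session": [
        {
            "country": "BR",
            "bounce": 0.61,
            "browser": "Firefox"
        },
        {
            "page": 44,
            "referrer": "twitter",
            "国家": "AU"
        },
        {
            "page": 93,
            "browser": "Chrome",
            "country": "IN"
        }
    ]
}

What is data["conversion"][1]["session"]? "sess_43544"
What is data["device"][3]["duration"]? 60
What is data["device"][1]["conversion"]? True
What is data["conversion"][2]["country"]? "IN"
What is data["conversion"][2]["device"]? "desktop"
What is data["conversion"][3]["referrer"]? "facebook"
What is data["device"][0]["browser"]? "Firefox"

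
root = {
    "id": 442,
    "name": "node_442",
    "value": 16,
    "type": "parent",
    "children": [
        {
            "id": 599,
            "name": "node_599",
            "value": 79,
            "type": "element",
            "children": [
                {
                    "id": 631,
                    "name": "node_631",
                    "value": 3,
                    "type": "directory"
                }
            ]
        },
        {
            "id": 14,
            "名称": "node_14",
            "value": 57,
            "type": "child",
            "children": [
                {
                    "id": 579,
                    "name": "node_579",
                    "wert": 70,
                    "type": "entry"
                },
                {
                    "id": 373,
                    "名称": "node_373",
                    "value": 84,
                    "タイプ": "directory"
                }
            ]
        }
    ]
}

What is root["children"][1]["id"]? 14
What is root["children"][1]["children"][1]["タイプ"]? "directory"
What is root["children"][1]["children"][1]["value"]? 84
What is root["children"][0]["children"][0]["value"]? 3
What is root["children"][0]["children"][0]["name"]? "node_631"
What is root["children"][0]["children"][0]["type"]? "directory"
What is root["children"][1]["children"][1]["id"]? 373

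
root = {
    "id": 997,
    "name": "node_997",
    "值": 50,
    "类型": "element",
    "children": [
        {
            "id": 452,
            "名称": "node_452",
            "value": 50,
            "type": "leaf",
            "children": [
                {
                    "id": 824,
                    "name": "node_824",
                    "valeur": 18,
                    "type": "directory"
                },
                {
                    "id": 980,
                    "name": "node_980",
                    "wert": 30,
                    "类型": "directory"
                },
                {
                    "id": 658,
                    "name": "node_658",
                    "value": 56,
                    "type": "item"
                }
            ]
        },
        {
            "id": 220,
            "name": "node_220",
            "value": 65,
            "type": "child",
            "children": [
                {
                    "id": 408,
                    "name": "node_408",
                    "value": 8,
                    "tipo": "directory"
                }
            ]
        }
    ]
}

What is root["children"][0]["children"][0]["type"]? "directory"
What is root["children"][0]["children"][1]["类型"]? "directory"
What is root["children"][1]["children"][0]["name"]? "node_408"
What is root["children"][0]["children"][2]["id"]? 658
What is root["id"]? 997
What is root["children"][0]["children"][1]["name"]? "node_980"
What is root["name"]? "node_997"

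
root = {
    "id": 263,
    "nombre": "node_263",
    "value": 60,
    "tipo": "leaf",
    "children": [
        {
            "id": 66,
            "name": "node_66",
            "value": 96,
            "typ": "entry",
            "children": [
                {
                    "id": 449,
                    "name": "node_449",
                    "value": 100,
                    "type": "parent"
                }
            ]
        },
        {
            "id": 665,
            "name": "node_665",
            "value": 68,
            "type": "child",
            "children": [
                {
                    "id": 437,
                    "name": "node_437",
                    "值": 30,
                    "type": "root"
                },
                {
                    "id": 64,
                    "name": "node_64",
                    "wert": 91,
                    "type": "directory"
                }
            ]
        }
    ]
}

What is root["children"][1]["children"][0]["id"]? 437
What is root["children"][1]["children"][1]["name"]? "node_64"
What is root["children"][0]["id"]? 66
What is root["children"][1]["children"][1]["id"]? 64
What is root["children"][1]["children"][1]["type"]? "directory"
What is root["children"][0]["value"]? 96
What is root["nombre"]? "node_263"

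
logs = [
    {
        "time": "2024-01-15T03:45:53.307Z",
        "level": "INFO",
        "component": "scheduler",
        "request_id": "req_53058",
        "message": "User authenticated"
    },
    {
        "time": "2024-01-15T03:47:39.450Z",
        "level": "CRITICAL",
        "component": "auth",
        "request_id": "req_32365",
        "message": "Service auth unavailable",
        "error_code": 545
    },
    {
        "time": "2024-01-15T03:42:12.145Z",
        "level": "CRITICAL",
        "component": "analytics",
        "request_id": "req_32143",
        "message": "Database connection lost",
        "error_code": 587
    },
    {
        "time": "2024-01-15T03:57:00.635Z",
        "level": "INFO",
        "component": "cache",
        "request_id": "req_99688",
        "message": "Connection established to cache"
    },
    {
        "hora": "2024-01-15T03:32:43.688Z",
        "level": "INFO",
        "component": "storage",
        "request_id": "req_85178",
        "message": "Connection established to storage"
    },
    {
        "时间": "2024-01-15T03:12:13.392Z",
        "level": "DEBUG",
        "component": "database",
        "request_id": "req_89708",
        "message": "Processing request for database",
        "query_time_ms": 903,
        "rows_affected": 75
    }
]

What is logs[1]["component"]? "auth"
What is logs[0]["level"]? "INFO"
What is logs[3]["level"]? "INFO"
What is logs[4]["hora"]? "2024-01-15T03:32:43.688Z"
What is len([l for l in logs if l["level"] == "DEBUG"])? 1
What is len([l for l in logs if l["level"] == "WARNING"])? 0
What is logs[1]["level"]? "CRITICAL"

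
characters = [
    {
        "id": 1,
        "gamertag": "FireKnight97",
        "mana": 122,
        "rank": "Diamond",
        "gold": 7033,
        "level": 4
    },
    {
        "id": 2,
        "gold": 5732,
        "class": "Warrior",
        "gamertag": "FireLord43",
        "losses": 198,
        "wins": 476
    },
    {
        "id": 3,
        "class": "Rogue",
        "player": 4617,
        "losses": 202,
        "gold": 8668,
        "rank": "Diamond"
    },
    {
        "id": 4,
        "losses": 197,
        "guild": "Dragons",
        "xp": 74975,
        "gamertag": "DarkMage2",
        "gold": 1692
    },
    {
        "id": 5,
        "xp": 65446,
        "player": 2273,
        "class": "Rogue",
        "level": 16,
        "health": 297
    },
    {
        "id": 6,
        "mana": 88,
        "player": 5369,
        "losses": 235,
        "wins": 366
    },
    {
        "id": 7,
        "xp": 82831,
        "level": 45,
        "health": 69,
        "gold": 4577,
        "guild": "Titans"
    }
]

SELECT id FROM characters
[1, 2, 3, 4, 5, 6, 7]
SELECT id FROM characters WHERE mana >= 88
[1, 6]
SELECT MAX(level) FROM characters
45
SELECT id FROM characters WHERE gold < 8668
[1, 2, 4, 7]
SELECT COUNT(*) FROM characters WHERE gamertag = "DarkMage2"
1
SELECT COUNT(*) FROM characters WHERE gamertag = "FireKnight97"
1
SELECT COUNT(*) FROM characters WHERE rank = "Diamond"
2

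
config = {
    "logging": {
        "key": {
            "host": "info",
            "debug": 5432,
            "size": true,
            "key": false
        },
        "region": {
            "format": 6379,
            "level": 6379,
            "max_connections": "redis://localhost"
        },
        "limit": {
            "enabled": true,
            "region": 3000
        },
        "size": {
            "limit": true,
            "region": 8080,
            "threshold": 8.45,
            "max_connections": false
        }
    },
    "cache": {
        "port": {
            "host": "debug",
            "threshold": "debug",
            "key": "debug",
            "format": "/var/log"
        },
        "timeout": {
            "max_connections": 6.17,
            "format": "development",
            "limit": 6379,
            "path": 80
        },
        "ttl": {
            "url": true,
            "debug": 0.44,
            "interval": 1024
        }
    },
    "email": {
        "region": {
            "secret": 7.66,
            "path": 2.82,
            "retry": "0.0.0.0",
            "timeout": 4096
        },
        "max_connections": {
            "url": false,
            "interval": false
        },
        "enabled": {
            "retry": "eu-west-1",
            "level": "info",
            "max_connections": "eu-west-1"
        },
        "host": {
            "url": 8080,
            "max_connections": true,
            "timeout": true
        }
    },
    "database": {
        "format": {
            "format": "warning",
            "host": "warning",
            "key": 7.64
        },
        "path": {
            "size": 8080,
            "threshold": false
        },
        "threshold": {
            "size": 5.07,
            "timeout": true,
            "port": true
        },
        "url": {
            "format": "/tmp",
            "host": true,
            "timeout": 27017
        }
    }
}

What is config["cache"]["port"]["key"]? "debug"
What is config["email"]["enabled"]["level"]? "info"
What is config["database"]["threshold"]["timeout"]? True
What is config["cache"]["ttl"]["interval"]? 1024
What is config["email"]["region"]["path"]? 2.82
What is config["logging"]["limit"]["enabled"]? True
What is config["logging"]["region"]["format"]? 6379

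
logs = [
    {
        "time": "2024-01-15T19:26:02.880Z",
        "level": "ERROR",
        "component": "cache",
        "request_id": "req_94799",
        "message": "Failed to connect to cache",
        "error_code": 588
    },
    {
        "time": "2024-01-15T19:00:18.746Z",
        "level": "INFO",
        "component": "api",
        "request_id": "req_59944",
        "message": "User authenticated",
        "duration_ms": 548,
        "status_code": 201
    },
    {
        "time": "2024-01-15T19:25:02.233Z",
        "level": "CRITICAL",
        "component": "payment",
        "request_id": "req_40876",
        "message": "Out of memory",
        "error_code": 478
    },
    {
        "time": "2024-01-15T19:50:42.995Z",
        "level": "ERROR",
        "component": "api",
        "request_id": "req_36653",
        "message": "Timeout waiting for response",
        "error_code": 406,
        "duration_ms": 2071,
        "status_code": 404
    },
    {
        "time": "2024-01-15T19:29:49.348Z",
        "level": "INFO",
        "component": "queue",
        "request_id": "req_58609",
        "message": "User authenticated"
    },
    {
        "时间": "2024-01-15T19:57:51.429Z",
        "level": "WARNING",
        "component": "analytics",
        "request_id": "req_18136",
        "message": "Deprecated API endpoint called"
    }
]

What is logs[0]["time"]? "2024-01-15T19:26:02.880Z"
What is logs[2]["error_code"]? 478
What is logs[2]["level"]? "CRITICAL"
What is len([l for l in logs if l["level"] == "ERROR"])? 2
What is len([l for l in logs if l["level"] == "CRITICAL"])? 1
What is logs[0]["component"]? "cache"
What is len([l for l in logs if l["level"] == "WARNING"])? 1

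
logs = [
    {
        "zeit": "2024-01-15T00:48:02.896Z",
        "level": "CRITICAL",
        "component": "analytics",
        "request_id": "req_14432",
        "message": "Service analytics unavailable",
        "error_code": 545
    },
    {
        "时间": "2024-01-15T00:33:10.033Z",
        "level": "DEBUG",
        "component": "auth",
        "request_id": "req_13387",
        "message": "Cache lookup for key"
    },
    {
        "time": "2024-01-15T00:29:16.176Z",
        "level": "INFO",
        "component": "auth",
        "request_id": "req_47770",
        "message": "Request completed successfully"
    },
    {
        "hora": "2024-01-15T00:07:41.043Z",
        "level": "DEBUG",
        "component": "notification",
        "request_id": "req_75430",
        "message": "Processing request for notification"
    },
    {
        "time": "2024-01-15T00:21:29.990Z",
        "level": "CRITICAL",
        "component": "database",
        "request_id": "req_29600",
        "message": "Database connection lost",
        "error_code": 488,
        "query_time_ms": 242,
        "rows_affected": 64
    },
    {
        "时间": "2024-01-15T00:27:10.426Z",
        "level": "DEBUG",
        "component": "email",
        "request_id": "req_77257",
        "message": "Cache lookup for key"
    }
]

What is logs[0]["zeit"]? "2024-01-15T00:48:02.896Z"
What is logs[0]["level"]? "CRITICAL"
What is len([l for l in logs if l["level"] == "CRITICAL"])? 2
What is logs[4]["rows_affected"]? 64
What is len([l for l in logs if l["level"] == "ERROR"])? 0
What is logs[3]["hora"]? "2024-01-15T00:07:41.043Z"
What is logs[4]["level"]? "CRITICAL"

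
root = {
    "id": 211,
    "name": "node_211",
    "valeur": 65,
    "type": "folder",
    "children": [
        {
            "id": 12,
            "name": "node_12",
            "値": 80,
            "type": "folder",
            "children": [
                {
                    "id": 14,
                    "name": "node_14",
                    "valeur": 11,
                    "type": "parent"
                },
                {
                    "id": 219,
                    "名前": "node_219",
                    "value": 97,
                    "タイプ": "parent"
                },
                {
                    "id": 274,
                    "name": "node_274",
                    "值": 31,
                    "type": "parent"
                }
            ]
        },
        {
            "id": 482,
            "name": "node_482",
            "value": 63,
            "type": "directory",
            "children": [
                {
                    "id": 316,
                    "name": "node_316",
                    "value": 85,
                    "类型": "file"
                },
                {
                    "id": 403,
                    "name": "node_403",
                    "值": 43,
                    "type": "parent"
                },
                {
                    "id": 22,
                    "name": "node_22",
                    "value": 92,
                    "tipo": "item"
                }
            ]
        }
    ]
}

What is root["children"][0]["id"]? 12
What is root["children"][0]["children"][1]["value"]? 97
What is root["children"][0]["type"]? "folder"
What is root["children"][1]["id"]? 482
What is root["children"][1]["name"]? "node_482"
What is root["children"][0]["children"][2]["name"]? "node_274"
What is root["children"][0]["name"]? "node_12"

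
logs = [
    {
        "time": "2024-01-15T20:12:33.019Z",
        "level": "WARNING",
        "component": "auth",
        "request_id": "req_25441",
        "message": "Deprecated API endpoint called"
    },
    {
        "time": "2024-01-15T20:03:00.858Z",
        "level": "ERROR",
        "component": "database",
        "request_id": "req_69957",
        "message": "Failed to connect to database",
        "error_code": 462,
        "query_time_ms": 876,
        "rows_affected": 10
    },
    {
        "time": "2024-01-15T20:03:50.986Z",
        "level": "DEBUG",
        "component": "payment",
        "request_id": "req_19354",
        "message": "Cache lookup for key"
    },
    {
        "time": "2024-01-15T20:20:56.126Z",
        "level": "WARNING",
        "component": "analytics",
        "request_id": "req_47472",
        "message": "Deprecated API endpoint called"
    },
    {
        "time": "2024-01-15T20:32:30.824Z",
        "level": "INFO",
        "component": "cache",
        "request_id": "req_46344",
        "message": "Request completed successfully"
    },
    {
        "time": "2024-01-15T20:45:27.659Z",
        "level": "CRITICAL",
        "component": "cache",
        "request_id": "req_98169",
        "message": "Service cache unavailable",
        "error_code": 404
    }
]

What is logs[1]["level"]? "ERROR"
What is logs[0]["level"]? "WARNING"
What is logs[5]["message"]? "Service cache unavailable"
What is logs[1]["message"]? "Failed to connect to database"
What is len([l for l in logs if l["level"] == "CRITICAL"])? 1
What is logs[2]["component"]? "payment"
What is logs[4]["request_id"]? "req_46344"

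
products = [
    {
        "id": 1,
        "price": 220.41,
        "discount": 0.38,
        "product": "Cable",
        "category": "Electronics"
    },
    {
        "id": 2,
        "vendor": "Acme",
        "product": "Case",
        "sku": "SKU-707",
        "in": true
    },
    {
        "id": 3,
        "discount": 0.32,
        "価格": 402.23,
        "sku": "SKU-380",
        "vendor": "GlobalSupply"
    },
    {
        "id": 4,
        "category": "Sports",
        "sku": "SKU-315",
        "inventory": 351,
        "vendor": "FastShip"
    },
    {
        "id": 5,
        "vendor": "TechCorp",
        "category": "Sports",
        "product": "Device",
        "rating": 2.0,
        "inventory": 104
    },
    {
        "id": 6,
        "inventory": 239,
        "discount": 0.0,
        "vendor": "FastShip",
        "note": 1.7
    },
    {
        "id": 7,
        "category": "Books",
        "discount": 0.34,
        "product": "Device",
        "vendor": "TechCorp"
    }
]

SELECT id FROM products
[1, 2, 3, 4, 5, 6, 7]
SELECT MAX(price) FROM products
220.41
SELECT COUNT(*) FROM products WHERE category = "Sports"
2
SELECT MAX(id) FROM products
7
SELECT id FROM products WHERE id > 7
[]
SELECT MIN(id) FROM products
1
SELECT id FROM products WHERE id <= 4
[1, 2, 3, 4]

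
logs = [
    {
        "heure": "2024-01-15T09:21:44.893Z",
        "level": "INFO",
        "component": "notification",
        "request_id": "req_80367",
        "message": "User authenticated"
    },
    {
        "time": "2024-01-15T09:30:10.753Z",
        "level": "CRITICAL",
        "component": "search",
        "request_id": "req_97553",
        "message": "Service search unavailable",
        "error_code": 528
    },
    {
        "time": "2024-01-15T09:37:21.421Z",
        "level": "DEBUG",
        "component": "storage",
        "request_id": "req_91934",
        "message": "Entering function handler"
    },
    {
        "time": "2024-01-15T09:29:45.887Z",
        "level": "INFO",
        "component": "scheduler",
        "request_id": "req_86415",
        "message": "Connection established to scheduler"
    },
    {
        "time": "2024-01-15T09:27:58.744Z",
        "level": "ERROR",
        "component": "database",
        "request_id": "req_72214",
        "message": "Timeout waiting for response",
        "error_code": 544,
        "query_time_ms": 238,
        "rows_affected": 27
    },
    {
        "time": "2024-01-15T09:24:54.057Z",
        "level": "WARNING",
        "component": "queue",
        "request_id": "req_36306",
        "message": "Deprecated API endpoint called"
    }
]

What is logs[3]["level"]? "INFO"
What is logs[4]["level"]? "ERROR"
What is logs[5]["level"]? "WARNING"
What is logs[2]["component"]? "storage"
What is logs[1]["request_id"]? "req_97553"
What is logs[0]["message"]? "User authenticated"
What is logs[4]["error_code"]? 544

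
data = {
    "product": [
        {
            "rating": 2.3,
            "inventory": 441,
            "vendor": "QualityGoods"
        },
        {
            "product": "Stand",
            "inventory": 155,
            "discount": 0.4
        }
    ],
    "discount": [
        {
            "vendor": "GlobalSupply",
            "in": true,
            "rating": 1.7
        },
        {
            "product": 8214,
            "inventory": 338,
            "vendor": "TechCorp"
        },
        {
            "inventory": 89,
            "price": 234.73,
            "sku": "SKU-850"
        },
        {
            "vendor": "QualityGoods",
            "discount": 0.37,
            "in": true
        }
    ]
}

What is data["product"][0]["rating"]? 2.3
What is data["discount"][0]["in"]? True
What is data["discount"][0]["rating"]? 1.7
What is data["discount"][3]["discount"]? 0.37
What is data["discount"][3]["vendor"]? "QualityGoods"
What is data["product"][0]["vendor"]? "QualityGoods"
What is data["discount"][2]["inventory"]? 89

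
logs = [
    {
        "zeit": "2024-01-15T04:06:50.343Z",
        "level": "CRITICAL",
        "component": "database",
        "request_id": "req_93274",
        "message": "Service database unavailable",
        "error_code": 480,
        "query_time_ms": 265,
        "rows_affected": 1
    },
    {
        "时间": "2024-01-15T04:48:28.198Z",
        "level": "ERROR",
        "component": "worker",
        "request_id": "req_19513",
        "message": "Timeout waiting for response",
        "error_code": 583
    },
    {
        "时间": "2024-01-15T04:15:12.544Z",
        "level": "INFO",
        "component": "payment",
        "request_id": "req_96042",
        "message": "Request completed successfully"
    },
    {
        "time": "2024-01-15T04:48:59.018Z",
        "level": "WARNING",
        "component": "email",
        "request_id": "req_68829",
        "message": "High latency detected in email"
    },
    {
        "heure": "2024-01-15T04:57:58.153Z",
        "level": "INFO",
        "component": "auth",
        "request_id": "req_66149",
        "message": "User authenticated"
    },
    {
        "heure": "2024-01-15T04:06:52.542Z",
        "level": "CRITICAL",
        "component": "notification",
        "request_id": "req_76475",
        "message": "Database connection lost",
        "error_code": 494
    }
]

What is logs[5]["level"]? "CRITICAL"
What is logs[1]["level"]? "ERROR"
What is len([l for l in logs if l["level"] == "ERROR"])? 1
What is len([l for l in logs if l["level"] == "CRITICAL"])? 2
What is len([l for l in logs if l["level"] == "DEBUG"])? 0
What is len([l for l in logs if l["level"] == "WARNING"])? 1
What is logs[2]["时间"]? "2024-01-15T04:15:12.544Z"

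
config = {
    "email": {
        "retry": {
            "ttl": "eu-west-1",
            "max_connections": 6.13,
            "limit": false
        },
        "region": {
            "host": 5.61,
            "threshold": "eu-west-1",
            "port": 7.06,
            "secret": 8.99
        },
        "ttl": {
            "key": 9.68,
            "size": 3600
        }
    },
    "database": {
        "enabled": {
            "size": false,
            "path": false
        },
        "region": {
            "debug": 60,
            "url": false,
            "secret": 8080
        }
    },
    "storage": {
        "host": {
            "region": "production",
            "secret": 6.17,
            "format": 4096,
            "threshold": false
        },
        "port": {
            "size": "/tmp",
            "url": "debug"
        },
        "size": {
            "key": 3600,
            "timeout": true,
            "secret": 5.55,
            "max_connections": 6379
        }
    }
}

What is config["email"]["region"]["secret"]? 8.99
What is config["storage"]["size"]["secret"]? 5.55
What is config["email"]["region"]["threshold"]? "eu-west-1"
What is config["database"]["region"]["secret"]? 8080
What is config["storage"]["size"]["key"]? 3600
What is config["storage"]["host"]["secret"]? 6.17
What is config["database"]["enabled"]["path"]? False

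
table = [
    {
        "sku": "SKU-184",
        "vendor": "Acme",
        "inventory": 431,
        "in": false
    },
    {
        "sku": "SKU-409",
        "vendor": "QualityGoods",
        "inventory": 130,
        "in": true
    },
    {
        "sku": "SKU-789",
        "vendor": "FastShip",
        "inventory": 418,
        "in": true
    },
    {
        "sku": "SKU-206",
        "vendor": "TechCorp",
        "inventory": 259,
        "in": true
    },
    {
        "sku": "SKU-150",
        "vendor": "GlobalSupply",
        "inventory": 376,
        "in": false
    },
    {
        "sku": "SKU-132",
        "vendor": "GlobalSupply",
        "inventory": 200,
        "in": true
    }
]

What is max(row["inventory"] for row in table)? 431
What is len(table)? 6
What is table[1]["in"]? True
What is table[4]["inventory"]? 376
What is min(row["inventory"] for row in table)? 130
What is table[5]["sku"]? "SKU-132"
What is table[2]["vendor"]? "FastShip"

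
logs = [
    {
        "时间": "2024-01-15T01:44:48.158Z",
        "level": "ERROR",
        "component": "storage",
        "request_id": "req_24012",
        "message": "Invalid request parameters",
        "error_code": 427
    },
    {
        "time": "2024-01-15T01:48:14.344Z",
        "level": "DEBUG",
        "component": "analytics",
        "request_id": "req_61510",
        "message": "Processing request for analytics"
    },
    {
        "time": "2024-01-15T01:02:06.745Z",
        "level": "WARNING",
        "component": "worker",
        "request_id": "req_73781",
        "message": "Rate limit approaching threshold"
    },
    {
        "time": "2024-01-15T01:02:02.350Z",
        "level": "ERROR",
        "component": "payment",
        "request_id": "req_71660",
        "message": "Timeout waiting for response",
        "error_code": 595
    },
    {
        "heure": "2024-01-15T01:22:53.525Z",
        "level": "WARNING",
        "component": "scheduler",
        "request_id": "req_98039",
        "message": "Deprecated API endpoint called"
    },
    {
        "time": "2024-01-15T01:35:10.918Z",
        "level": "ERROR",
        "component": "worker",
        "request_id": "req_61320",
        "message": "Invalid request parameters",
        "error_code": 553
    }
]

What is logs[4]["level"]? "WARNING"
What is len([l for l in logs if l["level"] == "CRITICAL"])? 0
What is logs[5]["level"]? "ERROR"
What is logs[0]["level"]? "ERROR"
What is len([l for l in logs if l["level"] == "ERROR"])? 3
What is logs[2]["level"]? "WARNING"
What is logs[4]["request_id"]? "req_98039"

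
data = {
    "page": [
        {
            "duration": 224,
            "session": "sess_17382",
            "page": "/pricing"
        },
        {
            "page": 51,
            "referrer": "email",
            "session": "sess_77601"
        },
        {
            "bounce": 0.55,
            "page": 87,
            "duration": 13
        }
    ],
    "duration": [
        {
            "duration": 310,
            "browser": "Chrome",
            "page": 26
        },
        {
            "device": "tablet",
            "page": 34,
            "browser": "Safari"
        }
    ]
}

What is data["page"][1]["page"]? 51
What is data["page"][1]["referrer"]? "email"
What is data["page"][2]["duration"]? 13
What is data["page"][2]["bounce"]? 0.55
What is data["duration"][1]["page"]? 34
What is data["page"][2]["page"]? 87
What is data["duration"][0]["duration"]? 310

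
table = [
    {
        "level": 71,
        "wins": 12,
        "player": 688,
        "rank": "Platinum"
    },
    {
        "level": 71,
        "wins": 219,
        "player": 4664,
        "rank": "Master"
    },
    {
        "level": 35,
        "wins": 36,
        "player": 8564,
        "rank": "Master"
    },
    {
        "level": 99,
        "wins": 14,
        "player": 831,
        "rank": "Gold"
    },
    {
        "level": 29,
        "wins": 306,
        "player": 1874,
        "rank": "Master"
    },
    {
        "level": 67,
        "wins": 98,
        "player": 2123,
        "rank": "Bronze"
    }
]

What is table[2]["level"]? 35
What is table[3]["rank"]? "Gold"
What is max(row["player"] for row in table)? 8564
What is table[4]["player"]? 1874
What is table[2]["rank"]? "Master"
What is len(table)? 6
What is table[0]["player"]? 688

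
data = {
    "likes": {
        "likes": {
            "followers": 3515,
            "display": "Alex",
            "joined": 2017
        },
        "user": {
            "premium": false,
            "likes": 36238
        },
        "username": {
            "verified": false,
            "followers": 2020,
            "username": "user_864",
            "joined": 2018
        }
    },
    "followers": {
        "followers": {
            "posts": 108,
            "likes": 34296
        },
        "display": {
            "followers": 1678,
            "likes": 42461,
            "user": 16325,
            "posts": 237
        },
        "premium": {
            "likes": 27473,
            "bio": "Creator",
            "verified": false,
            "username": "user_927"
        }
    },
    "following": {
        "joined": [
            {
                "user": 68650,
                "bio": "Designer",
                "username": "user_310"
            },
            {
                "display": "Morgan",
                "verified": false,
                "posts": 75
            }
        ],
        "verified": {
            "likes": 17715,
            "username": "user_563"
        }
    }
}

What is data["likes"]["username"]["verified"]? False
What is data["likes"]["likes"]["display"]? "Alex"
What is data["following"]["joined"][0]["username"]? "user_310"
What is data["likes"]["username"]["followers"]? 2020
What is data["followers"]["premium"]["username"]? "user_927"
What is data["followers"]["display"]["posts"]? 237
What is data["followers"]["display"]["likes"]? 42461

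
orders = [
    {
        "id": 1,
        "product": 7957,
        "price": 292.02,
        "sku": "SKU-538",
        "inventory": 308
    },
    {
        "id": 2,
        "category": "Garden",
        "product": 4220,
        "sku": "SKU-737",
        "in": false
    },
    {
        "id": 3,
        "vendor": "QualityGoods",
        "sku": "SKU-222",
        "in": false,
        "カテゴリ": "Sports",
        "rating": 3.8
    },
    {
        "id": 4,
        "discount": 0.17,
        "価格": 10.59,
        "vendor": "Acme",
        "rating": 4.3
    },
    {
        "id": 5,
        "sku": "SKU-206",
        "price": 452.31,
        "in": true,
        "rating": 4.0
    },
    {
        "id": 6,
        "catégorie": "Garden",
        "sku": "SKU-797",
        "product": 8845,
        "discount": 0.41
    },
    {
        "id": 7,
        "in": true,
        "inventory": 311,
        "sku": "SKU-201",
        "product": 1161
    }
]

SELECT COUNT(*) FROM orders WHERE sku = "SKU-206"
1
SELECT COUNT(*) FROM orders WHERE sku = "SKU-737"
1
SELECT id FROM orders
[1, 2, 3, 4, 5, 6, 7]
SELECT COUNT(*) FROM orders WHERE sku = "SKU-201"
1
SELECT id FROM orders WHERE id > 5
[6, 7]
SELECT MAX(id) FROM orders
7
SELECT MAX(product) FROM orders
8845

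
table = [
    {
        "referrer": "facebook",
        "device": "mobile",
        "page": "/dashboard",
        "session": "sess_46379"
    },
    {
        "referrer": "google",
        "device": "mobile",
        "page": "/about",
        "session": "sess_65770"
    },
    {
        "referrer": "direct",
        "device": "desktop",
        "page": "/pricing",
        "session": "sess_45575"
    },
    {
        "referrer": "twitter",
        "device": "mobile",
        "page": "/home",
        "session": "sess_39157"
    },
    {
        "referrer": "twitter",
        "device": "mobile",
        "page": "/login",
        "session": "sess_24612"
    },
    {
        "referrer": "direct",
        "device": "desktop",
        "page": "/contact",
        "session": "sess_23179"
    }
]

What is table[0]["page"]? "/dashboard"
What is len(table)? 6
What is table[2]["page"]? "/pricing"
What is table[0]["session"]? "sess_46379"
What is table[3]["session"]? "sess_39157"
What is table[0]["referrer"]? "facebook"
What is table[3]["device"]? "mobile"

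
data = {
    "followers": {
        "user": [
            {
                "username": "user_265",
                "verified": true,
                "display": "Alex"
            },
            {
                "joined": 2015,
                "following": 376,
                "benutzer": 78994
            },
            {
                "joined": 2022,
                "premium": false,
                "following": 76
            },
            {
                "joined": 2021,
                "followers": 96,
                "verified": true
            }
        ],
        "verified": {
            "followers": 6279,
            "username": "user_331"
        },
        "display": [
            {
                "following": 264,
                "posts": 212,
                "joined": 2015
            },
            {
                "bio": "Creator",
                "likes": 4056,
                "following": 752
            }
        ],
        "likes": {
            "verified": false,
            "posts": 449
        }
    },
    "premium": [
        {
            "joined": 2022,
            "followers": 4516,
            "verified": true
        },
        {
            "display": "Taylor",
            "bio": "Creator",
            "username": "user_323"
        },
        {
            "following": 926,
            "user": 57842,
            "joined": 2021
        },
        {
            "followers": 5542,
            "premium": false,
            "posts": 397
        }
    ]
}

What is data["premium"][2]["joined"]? 2021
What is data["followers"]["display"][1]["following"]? 752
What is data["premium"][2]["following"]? 926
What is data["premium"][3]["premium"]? False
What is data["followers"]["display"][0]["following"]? 264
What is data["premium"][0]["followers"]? 4516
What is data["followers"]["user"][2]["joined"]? 2022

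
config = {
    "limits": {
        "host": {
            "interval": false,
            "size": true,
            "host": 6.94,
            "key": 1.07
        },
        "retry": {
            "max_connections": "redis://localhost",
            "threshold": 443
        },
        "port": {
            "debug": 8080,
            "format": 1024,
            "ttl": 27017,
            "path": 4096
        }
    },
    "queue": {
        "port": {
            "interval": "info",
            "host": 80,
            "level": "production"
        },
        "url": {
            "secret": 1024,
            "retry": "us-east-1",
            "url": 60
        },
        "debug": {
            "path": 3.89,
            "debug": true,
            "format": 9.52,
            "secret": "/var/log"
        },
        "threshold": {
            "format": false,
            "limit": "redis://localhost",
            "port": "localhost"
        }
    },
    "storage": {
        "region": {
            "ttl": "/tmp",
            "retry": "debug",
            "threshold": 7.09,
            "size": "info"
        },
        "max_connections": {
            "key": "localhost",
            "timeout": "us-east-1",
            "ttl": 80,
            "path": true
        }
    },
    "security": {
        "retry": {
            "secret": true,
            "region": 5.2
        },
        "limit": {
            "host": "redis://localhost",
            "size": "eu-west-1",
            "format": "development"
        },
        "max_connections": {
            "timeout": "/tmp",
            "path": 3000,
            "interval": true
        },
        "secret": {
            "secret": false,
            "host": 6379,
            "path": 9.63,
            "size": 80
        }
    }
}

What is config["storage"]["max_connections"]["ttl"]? 80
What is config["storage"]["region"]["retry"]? "debug"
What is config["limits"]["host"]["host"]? 6.94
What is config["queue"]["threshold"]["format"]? False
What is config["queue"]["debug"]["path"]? 3.89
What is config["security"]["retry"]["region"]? 5.2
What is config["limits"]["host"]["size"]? True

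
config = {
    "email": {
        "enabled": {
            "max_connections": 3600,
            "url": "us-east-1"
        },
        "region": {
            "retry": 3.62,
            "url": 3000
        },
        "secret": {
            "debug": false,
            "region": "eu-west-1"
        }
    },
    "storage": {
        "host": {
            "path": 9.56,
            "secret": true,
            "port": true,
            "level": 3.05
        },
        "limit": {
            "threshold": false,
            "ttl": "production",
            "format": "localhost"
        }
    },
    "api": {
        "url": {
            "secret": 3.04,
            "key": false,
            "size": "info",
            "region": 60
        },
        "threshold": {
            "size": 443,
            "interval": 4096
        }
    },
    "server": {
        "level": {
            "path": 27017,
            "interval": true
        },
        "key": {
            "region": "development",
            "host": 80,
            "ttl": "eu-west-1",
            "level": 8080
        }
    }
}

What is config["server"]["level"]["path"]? 27017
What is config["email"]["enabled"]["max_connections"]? 3600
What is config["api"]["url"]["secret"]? 3.04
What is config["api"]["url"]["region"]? 60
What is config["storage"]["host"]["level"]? 3.05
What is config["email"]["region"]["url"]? 3000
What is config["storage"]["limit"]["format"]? "localhost"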